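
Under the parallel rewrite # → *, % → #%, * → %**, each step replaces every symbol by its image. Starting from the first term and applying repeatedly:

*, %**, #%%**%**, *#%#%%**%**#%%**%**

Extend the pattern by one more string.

Replace each of the 19 characters of *#%#%%**%**#%%**%** in place — %** * #% * #% #% %** %** #% %** %** * #% #% %** %** #% %** %** — and concatenate.

%***#%*#%#%%**%**#%%**%***#%#%%**%**#%%**%**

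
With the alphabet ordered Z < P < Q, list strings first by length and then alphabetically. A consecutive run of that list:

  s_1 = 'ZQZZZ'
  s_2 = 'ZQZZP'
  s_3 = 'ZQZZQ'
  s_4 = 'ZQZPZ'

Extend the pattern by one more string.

The successor of ZQZPZ increments the rightmost position that isn't already Q and resets every position after it to Z.

ZQZPP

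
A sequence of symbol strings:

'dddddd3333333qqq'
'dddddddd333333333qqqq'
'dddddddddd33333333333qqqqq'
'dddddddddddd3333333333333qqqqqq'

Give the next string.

Each string has the form d^{2n} 3^{2n+1} q^{n}, where the shown terms are n = 3, 4, 5, 6.
For the next term, n = 7, so the run lengths are 14, 15, 7.

dddddddddddddd333333333333333qqqqqqq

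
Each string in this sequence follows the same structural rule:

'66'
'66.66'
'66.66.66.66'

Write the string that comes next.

Every step duplicates the string with '.' between the halves.
Doubling 66.66.66.66 with '.' between the halves:

66.66.66.66.66.66.66.66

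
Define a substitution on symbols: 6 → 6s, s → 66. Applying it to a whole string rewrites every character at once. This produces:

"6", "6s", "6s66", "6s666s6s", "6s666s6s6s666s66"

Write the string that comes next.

Applying the rule to each of the 16 symbols of 6s666s6s6s666s66 gives the pieces 6s 66 6s 6s 6s 66 6s 66 6s 66 6s 6s 6s 66 6s 6s, which concatenate to the answer.

6s666s6s6s666s666s666s6s6s666s6s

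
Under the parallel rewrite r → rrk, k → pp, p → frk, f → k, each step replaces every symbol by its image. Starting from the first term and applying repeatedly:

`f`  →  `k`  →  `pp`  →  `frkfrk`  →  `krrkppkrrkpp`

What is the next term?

Apply φ to krrkppkrrkpp symbol by symbol: k→pp, r→rrk, r→rrk, k→pp, p→frk, p→frk, k→pp, r→rrk, r→rrk, k→pp, p→frk, p→frk; joined: pp rrk rrk pp frk frk pp rrk rrk pp frk frk.

pprrkrrkppfrkfrkpprrkrrkppfrkfrk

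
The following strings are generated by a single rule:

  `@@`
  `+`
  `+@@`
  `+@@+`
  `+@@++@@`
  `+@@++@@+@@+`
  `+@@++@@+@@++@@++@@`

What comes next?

From term 3 onward, concatenate the last term with the second-to-last: +·@@ = +@@, +@@·+ = +@@+, …
Continuing: +@@++@@+@@++@@++@@ · +@@++@@+@@+ gives term 8.

+@@++@@+@@++@@++@@+@@++@@+@@+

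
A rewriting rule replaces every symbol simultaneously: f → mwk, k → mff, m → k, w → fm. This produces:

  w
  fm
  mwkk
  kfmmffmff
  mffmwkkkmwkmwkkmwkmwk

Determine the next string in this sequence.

Rewriting the 21 symbols of mffmwkkkmwkmwkkmwkmwk one by one yields k mwk mwk k fm mff mff mff k fm mff k fm mff mff k fm mff k fm mff; concatenated:

kmwkmwkkfmmffmffmffkfmmffkfmmffmffkfmmffkfmmff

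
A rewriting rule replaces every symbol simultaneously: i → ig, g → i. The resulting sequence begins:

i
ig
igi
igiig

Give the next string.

igiigigi

Expanding igiig: i→ig, g→i, i→ig, i→ig, g→i. Concatenated: ig i ig ig i.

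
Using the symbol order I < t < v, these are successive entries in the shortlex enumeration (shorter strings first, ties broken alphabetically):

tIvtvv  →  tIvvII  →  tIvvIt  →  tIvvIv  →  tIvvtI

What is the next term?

tIvvtt

Treat tIvvtI as a base-3 numeral over the given alphabet and add one, carrying through any trailing v's.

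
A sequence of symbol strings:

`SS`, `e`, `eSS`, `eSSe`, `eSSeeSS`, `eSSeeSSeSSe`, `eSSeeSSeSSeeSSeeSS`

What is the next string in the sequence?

This is a Fibonacci-style word recurrence s(k) = s(k−1)·s(k−2): e.g. e·SS = eSS.
So term 8 is eSSeeSSeSSeeSSeeSS·eSSeeSSeSSe.

eSSeeSSeSSeeSSeeSSeSSeeSSeSSe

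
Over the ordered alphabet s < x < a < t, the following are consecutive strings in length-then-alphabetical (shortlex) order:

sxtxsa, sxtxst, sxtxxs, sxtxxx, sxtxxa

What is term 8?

Advancing 3 positions from sxtxxa through sxtxxa → sxtxxt → sxtxas reaches term 8.

sxtxax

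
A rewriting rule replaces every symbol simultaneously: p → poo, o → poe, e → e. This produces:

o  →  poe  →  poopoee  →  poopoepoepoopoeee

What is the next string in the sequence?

poopoepoepoopoeepoopoeepoopoepoepoopoeeee

φ(poopoepoepoopoeee) expands symbol-by-symbol to poo poe poe poo poe e poo poe e poo poe poe poo poe e e e; joining the 17 pieces gives the next term.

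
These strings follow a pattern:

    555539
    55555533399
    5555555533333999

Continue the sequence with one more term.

Reading off run lengths: 5 runs 4, 6, 8; 3 runs 1, 3, 5; 9 runs 1, 2, 3 — each is linear in n (n = 1, 2, …).
At n = 4 the blocks have lengths 10, 7, 4.

555555555533333339999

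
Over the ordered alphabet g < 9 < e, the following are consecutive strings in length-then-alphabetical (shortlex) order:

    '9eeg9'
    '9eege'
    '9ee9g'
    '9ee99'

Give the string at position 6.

Advancing 2 positions from 9ee99 through 9ee99 → 9ee9e reaches term 6.

9eeeg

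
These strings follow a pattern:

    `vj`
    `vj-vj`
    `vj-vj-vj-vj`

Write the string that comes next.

vj-vj-vj-vj-vj-vj-vj-vj

s(k+1) = s(k)·-·s(k) — each term doubles the last with '-' between the halves.
So the next term is two copies of vj-vj-vj-vj with '-' between the halves.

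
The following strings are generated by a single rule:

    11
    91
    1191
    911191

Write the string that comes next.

1191911191

From term 3 onward, concatenate the second-to-last term with the last: 11·91 = 1191, 91·1191 = 911191, …
Continuing: 1191 · 911191 gives term 5.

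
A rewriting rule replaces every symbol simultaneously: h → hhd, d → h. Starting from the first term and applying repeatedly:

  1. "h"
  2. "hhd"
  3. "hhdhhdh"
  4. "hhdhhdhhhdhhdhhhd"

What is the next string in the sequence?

Applying the rule to each of the 17 symbols of hhdhhdhhhdhhdhhhd gives the pieces hhd hhd h hhd hhd h hhd hhd hhd h hhd hhd h hhd hhd hhd h, which concatenate to the answer.

hhdhhdhhhdhhdhhhdhhdhhdhhhdhhdhhhdhhdhhdh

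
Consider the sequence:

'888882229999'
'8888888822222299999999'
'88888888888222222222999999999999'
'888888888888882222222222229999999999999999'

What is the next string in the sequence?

8888888888888888822222222222222299999999999999999999

Term n consists of 3n+2 8's, followed by 3n 2's, followed by 4n 9's (n = 1, 2, …).
At n = 5 the blocks have lengths 17, 15, 20.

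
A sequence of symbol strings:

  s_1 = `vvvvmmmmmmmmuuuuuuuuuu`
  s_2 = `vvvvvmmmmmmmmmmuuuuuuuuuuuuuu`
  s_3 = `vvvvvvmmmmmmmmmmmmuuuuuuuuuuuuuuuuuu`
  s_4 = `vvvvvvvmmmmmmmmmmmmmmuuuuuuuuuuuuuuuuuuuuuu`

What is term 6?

Reading off run lengths: v runs 4, 5, 6, 7; m runs 8, 10, 12, 14; u runs 10, 14, 18, 22 — each is linear in n, where the shown terms are n = 3, 4, 5, 6.
For term 6, n = 8, so the run lengths are 9, 18, 30.

vvvvvvvvvmmmmmmmmmmmmmmmmmmuuuuuuuuuuuuuuuuuuuuuuuuuuuuuu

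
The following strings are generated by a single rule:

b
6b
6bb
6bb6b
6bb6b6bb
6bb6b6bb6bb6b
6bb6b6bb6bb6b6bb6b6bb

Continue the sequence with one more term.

From term 3 onward, concatenate the last term with the second-to-last: 6b·b = 6bb, 6bb·6b = 6bb6b, …
Continuing: 6bb6b6bb6bb6b6bb6b6bb · 6bb6b6bb6bb6b gives term 8.

6bb6b6bb6bb6b6bb6b6bb6bb6b6bb6bb6b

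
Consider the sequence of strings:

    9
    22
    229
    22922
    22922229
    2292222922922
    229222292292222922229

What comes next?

This is a Fibonacci-style word recurrence s(k) = s(k−1)·s(k−2): e.g. 22·9 = 229.
The next term joins 229222292292222922229 and 2292222922922.

2292222922922229222292292222922922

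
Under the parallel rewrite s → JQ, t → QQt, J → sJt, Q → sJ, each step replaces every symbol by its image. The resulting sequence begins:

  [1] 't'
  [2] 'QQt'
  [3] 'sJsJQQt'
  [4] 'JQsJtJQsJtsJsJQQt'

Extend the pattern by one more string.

Replace each of the 17 characters of JQsJtJQsJtsJsJQQt in place — sJt sJ JQ sJt QQt sJt sJ JQ sJt QQt JQ sJt JQ sJt sJ sJ QQt — and concatenate.

sJtsJJQsJtQQtsJtsJJQsJtQQtJQsJtJQsJtsJsJQQt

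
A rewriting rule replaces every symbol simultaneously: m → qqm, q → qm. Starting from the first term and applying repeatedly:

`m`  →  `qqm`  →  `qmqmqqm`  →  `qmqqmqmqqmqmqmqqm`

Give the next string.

qmqqmqmqmqqmqmqqmqmqmqqmqmqqmqmqqmqmqmqqm

φ(qmqqmqmqqmqmqmqqm) expands symbol-by-symbol to qm qqm qm qm qqm qm qqm qm qm qqm qm qqm qm qqm qm qm qqm; joining the 17 pieces gives the next term.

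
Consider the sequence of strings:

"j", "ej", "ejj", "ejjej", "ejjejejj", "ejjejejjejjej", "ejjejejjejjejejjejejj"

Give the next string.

ejjejejjejjejejjejejjejjejejjejjej

Each term (from the third on) is the previous term followed by the one before it: term 3 = ej·j = ejj.
So term 8 is ejjejejjejjejejjejejj·ejjejejjejjej.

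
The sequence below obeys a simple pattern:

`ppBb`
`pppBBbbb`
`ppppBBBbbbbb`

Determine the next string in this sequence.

pppppBBBBbbbbbbb

Each string has the form p^{n+1} B^{n} b^{2n-1} (n = 1, 2, …).
For the next term, n = 4, so the run lengths are 5, 4, 7.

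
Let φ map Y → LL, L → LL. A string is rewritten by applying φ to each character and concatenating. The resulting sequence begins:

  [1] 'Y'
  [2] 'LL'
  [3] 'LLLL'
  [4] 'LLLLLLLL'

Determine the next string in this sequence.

LLLLLLLLLLLLLLLL

Rewriting each symbol of LLLLLLLL: L→LL, L→LL, L→LL, L→LL, L→LL, L→LL, L→LL, L→LL, which concatenates to LL LL LL LL LL LL LL LL.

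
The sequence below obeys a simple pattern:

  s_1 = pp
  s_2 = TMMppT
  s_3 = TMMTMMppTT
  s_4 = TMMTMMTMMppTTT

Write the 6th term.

s(k+1) = TMM·s(k)·T, so each term gains TMM as a prefix and T as a suffix.
From TMMTMMTMMppTTT, 2 further steps: TMMTMMTMMppTTT → TMMTMMTMMTMMppTTTT → (answer).

TMMTMMTMMTMMTMMppTTTTT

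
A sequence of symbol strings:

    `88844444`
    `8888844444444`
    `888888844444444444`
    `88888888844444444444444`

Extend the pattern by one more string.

Term n consists of 2n+1 8's, followed by 3n+2 4's (n = 1, 2, …).
Setting n = 5 gives 11, 17 characters in each block.

8888888888844444444444444444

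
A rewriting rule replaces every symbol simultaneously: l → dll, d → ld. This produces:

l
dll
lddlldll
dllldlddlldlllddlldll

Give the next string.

Applying the rule to each of the 21 symbols of dllldlddlldlllddlldll gives the pieces ld dll dll dll ld dll ld ld dll dll ld dll dll dll ld ld dll dll ld dll dll, which concatenate to the answer.

lddlldlldlllddllldlddlldlllddlldlldllldlddlldlllddlldll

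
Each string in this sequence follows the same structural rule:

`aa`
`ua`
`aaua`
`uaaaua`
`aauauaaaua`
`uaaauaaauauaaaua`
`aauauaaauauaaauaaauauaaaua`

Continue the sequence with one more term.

uaaauaaauauaaauaaauauaaauauaaauaaauauaaaua

Each term (from the third on) is the two preceding terms concatenated in order: term 3 = aa·ua = aaua.
Continuing: uaaauaaauauaaaua · aauauaaauauaaauaaauauaaaua gives term 8.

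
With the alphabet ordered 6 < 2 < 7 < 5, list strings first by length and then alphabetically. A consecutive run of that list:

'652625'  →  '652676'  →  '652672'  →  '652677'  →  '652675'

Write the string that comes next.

The successor of 652675 increments the rightmost position that isn't already 5 and resets every position after it to 6.

652656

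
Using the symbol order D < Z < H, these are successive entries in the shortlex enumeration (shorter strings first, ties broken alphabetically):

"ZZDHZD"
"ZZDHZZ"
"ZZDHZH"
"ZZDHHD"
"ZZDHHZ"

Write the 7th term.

Stepping forward 2 times from ZZDHHZ: ZZDHHZ → ZZDHHH, then the target.

ZZZDDD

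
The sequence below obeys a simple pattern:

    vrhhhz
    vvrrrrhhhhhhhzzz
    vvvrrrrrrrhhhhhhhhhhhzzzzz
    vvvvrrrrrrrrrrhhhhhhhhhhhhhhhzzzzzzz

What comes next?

vvvvvrrrrrrrrrrrrrhhhhhhhhhhhhhhhhhhhzzzzzzzzz

Term n consists of n v's, followed by 3n-2 r's, followed by 4n-1 h's, followed by 2n-1 z's (n = 1, 2, …).
Setting n = 5 gives 5, 13, 19, 9 characters in each block.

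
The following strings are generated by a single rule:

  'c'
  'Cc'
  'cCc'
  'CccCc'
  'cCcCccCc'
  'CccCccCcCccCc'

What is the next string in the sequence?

cCcCccCcCccCccCcCccCc

From term 3 onward, concatenate the second-to-last term with the last: c·Cc = cCc, Cc·cCc = CccCc, …
Continuing: cCcCccCc · CccCccCcCccCc gives term 7.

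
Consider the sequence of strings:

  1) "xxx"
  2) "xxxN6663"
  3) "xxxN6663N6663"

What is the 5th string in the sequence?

xxxN6663N6663N6663N6663

Every step adds N6663 to the end: s(k+1) = s(k)·N6663.
From xxxN6663N6663, 2 further steps: xxxN6663N6663 → xxxN6663N6663N6663 → (answer).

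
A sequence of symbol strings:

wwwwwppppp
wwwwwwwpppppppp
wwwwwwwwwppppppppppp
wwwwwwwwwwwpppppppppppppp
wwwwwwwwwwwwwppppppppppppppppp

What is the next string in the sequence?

wwwwwwwwwwwwwwwpppppppppppppppppppp

Reading off run lengths: w runs 5, 7, 9, 11, 13; p runs 5, 8, 11, 14, 17 — each is linear in n, where the shown terms are n = 2, 3, 4, 5, 6.
At n = 7 the blocks have lengths 15, 20.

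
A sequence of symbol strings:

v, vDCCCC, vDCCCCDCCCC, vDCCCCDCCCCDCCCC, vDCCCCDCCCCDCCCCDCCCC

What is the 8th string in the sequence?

vDCCCCDCCCCDCCCCDCCCCDCCCCDCCCCDCCCC

Each term is the previous one with DCCCC appended.
From vDCCCCDCCCCDCCCCDCCCC, 3 further steps: vDCCCCDCCCCDCCCCDCCCC → vDCCCCDCCCCDCCCCDCCCCDCCCC → vDCCCCDCCCCDCCCCDCCCCDCCCCDCCCC → (answer).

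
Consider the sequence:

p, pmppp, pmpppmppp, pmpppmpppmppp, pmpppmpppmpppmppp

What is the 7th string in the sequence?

Every step adds pmpp at the front: s(k+1) = pmpp·s(k).
From pmpppmpppmpppmppp, 2 further steps: pmpppmpppmpppmppp → pmpppmpppmpppmpppmppp → (answer).

pmpppmpppmpppmpppmpppmppp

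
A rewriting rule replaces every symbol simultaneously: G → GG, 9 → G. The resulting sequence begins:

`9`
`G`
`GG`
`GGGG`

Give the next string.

Rewriting each symbol of GGGG: G→GG, G→GG, G→GG, G→GG, which concatenates to GG GG GG GG.

GGGGGGGG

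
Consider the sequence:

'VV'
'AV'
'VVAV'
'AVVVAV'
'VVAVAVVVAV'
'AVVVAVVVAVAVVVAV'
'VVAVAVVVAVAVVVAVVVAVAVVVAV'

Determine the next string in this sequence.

This is a Fibonacci-style word recurrence s(k) = s(k−2)·s(k−1): e.g. VV·AV = VVAV.
The next term joins AVVVAVVVAVAVVVAV and VVAVAVVVAVAVVVAVVVAVAVVVAV.

AVVVAVVVAVAVVVAVVVAVAVVVAVAVVVAVVVAVAVVVAV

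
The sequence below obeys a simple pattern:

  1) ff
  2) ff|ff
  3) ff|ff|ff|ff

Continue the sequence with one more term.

Every step duplicates the string with '|' between the halves.
Doubling ff|ff|ff|ff with '|' between the halves:

ff|ff|ff|ff|ff|ff|ff|ff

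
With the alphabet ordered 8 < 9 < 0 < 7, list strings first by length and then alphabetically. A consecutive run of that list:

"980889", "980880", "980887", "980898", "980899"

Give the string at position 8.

980808

Advancing 3 positions from 980899 through 980899 → 980890 → 980897 reaches term 8.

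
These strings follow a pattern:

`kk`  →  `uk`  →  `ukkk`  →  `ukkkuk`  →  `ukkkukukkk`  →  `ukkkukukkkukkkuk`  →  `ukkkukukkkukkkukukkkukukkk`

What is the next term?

ukkkukukkkukkkukukkkukukkkukkkukukkkukkkuk

From term 3 onward, concatenate the last term with the second-to-last: uk·kk = ukkk, ukkk·uk = ukkkuk, …
So term 8 is ukkkukukkkukkkukukkkukukkk·ukkkukukkkukkkuk.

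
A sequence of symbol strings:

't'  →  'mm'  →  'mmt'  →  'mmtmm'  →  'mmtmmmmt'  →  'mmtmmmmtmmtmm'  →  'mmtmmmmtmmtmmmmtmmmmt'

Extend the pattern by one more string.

mmtmmmmtmmtmmmmtmmmmtmmtmmmmtmmtmm

Each term (from the third on) is the previous term followed by the one before it: term 3 = mm·t = mmt.
The next term joins mmtmmmmtmmtmmmmtmmmmt and mmtmmmmtmmtmm.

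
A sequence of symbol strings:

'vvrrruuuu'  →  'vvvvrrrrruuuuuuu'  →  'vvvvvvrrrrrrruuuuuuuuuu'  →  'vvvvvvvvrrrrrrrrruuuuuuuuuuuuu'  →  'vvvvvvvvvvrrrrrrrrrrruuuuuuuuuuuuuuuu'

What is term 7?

Each string has the form v^{2n} r^{2n+1} u^{3n+1} (n = 1, 2, …).
Setting n = 7 gives 14, 15, 22 characters in each block.

vvvvvvvvvvvvvvrrrrrrrrrrrrrrruuuuuuuuuuuuuuuuuuuuuu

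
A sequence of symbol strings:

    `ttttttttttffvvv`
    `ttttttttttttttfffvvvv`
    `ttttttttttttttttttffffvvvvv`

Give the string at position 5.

ttttttttttttttttttttttttttffffffvvvvvvv

Term n consists of 4n-2 t's, followed by n-1 f's, followed by n v's, where the shown terms are n = 3, 4, 5.
At n = 7 the blocks have lengths 26, 6, 7.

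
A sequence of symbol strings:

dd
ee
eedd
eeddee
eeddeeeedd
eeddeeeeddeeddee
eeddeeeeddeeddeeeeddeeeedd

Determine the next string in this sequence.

This is a Fibonacci-style word recurrence s(k) = s(k−1)·s(k−2): e.g. ee·dd = eedd.
Continuing: eeddeeeeddeeddeeeeddeeeedd · eeddeeeeddeeddee gives term 8.

eeddeeeeddeeddeeeeddeeeeddeeddeeeeddeeddee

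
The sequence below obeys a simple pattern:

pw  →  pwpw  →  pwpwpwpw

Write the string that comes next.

Each string is two copies of the previous one concatenated.
One more doubling of pwpwpwpw gives the answer.

pwpwpwpwpwpwpwpw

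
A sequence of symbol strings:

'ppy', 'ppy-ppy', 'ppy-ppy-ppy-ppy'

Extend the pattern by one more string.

ppy-ppy-ppy-ppy-ppy-ppy-ppy-ppy

Every step duplicates the string with '-' between the halves.
One more doubling of ppy-ppy-ppy-ppy gives the answer.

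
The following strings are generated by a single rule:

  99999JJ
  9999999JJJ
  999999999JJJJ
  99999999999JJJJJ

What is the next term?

Reading off run lengths: 9 runs 5, 7, 9, 11; J runs 2, 3, 4, 5 — each is linear in n, where the shown terms are n = 2, 3, 4, 5.
For the next term, n = 6, so the run lengths are 13, 6.

9999999999999JJJJJJ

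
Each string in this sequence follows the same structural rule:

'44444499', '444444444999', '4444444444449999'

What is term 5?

444444444444444444999999

The n-th term is 3n 4's then n 9's, where the shown terms are n = 2, 3, 4.
At n = 6 the blocks have lengths 18, 6.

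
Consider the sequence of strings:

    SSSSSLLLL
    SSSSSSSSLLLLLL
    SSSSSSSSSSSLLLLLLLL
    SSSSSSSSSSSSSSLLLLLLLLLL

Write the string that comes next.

Term n consists of 3n-1 S's, followed by 2n L's, where the shown terms are n = 2, 3, 4, 5.
Setting n = 6 gives 17, 12 characters in each block.

SSSSSSSSSSSSSSSSSLLLLLLLLLLLL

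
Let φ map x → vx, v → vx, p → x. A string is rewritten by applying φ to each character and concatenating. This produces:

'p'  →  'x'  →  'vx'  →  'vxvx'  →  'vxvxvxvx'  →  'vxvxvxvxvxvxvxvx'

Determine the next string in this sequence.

φ(vxvxvxvxvxvxvxvx) expands symbol-by-symbol to vx vx vx vx vx vx vx vx vx vx vx vx vx vx vx vx; joining the 16 pieces gives the next term.

vxvxvxvxvxvxvxvxvxvxvxvxvxvxvxvx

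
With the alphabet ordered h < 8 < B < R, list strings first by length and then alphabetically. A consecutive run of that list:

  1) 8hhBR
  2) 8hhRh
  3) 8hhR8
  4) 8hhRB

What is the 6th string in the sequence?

Stepping forward 2 times from 8hhRB: 8hhRB → 8hhRR, then the target.

8h8hh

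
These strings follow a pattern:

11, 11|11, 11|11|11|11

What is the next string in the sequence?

11|11|11|11|11|11|11|11

s(k+1) = s(k)·|·s(k) — each term doubles the last with '|' between the halves.
One more doubling of 11|11|11|11 gives the answer.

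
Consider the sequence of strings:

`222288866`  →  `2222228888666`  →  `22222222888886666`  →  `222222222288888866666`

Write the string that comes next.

The n-th term is 2n 2's then n+1 8's then n 6's, where the shown terms are n = 2, 3, 4, 5.
For the next term, n = 6, so the run lengths are 12, 7, 6.

2222222222228888888666666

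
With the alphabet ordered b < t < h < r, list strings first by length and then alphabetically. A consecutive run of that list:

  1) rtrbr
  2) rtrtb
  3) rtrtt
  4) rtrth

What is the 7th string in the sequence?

Advancing 3 positions from rtrth through rtrth → rtrtr → rtrhb reaches term 7.

rtrht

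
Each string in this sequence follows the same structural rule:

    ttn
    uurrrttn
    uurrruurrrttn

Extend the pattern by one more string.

Every step adds uurrr at the front: s(k+1) = uurrr·s(k).
Applying this once more to uurrruurrrttn:

uurrruurrruurrrttn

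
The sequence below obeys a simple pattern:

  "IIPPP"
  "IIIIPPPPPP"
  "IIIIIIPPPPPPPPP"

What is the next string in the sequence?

Each string has the form I^{2n} P^{3n} (n = 1, 2, …).
Setting n = 4 gives 8, 12 characters in each block.

IIIIIIIIPPPPPPPPPPPP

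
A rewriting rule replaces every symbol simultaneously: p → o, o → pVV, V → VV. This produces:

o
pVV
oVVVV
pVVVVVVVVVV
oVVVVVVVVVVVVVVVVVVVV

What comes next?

φ(oVVVVVVVVVVVVVVVVVVVV) expands symbol-by-symbol to pVV VV VV VV VV VV VV VV VV VV VV VV VV VV VV VV VV VV VV VV VV; joining the 21 pieces gives the next term.

pVVVVVVVVVVVVVVVVVVVVVVVVVVVVVVVVVVVVVVVVVV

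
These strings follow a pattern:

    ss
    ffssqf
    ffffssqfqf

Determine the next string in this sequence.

ffffffssqfqfqf

s(k+1) = ff·s(k)·qf, so each term gains ff as a prefix and qf as a suffix.
One more step from ffffssqfqf gives the answer.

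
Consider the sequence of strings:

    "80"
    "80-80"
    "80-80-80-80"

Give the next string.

80-80-80-80-80-80-80-80

s(k+1) = s(k)·-·s(k) — each term doubles the last with '-' between the halves.
So the next term is two copies of 80-80-80-80 with '-' between the halves.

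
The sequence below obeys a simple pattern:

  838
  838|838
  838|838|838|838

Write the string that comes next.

s(k+1) = s(k)·|·s(k) — each term doubles the last with '|' between the halves.
Doubling 838|838|838|838 with '|' between the halves:

838|838|838|838|838|838|838|838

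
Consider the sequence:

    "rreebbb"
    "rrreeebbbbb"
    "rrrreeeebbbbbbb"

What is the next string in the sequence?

rrrrreeeeebbbbbbbbb

Each string has the form r^{n} e^{n} b^{2n-1}, where the shown terms are n = 2, 3, 4.
Setting n = 5 gives 5, 5, 9 characters in each block.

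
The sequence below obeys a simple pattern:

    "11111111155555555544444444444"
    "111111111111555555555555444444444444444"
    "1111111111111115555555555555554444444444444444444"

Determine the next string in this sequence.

11111111111111111155555555555555555544444444444444444444444

Reading off run lengths: 1 runs 9, 12, 15; 5 runs 9, 12, 15; 4 runs 11, 15, 19 — each is linear in n, where the shown terms are n = 3, 4, 5.
Setting n = 6 gives 18, 18, 23 characters in each block.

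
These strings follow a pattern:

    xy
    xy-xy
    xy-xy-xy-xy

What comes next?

s(k+1) = s(k)·-·s(k) — each term doubles the last with '-' between the halves.
So the next term is two copies of xy-xy-xy-xy with '-' between the halves.

xy-xy-xy-xy-xy-xy-xy-xy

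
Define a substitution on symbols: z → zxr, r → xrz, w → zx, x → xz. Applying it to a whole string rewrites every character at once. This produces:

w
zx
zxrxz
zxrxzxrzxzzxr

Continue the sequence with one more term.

zxrxzxrzxzzxrxzxrzzxrxzzxrzxrxzxrz

Applying the rule to each of the 13 symbols of zxrxzxrzxzzxr gives the pieces zxr xz xrz xz zxr xz xrz zxr xz zxr zxr xz xrz, which concatenate to the answer.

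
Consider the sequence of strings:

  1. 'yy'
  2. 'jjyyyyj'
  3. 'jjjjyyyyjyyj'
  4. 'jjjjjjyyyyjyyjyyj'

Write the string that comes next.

s(k+1) = jj·s(k)·yyj, so each term gains jj as a prefix and yyj as a suffix.
Applying this once more to jjjjjjyyyyjyyjyyj:

jjjjjjjjyyyyjyyjyyjyyj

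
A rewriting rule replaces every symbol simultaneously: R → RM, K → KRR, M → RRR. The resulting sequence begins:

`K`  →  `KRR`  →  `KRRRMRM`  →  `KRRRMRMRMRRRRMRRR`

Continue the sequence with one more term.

φ(KRRRMRMRMRRRRMRRR) expands symbol-by-symbol to KRR RM RM RM RRR RM RRR RM RRR RM RM RM RM RRR RM RM RM; joining the 17 pieces gives the next term.

KRRRMRMRMRRRRMRRRRMRRRRMRMRMRMRRRRMRMRM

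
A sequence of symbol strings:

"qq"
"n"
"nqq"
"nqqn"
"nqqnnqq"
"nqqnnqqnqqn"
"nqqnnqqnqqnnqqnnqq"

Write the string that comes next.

Each term (from the third on) is the previous term followed by the one before it: term 3 = n·qq = nqq.
So term 8 is nqqnnqqnqqnnqqnnqq·nqqnnqqnqqn.

nqqnnqqnqqnnqqnnqqnqqnnqqnqqn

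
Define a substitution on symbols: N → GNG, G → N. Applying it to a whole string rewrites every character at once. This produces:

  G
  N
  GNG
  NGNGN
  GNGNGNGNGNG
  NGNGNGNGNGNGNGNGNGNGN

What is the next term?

φ(NGNGNGNGNGNGNGNGNGNGN) expands symbol-by-symbol to GNG N GNG N GNG N GNG N GNG N GNG N GNG N GNG N GNG N GNG N GNG; joining the 21 pieces gives the next term.

GNGNGNGNGNGNGNGNGNGNGNGNGNGNGNGNGNGNGNGNGNG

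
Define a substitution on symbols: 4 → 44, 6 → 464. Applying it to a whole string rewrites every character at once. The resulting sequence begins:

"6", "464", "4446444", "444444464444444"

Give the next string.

Rewriting the 15 symbols of 444444464444444 one by one yields 44 44 44 44 44 44 44 464 44 44 44 44 44 44 44; concatenated:

4444444444444446444444444444444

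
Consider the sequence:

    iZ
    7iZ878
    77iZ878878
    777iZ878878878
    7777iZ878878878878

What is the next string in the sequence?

s(k+1) = 7·s(k)·878, so each term gains 7 as a prefix and 878 as a suffix.
Applying this once more to 7777iZ878878878878:

77777iZ878878878878878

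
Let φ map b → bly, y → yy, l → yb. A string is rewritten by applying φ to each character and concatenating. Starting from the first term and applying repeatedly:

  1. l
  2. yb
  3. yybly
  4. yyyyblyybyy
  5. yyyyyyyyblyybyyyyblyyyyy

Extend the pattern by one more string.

Rewriting the 24 symbols of yyyyyyyyblyybyyyyblyyyyy one by one yields yy yy yy yy yy yy yy yy bly yb yy yy bly yy yy yy yy bly yb yy yy yy yy yy; concatenated:

yyyyyyyyyyyyyyyyblyybyyyyblyyyyyyyyyblyybyyyyyyyyyy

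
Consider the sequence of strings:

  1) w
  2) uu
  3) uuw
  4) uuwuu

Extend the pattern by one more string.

Each term (from the third on) is the previous term followed by the one before it: term 3 = uu·w = uuw.
Continuing: uuwuu · uuw gives term 5.

uuwuuuuw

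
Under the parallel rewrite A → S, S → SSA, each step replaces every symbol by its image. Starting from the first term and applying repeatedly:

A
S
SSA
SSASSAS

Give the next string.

Expanding SSASSAS: S→SSA, S→SSA, A→S, S→SSA, S→SSA, A→S, S→SSA. Concatenated: SSA SSA S SSA SSA S SSA.

SSASSASSSASSASSSA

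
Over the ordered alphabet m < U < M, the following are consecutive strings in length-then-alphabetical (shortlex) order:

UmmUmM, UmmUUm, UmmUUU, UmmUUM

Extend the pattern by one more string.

UmmUMm

Treat UmmUUM as a base-3 numeral over the given alphabet and add one, carrying through any trailing M's.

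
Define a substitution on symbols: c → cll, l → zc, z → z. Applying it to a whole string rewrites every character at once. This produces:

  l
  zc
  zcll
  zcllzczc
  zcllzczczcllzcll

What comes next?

zcllzczczcllzcllzcllzczczcllzczc

φ(zcllzczczcllzcll) expands symbol-by-symbol to z cll zc zc z cll z cll z cll zc zc z cll zc zc; joining the 16 pieces gives the next term.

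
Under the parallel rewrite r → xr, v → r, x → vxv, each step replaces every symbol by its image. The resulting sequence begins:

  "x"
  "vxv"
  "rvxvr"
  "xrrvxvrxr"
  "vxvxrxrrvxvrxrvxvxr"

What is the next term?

φ(vxvxrxrrvxvrxrvxvxr) expands symbol-by-symbol to r vxv r vxv xr vxv xr xr r vxv r xr vxv xr r vxv r vxv xr; joining the 19 pieces gives the next term.

rvxvrvxvxrvxvxrxrrvxvrxrvxvxrrvxvrvxvxr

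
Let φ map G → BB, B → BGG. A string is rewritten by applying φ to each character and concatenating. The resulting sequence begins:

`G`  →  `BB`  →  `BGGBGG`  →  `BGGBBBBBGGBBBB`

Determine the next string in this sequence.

Rewriting the 14 symbols of BGGBBBBBGGBBBB one by one yields BGG BB BB BGG BGG BGG BGG BGG BB BB BGG BGG BGG BGG; concatenated:

BGGBBBBBGGBGGBGGBGGBGGBBBBBGGBGGBGGBGG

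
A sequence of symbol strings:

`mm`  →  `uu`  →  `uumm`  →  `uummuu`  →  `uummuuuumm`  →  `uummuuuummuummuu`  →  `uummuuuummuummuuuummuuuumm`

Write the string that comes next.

uummuuuummuummuuuummuuuummuummuuuummuummuu

From term 3 onward, concatenate the last term with the second-to-last: uu·mm = uumm, uumm·uu = uummuu, …
So term 8 is uummuuuummuummuuuummuuuumm·uummuuuummuummuu.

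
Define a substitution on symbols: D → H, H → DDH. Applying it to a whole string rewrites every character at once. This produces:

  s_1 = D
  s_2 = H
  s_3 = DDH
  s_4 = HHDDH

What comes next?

DDHDDHHHDDH

Expanding HHDDH: H→DDH, H→DDH, D→H, D→H, H→DDH. Concatenated: DDH DDH H H DDH.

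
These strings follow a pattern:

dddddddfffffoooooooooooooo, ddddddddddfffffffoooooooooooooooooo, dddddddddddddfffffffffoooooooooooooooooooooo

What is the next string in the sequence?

Reading off run lengths: d runs 7, 10, 13; f runs 5, 7, 9; o runs 14, 18, 22 — each is linear in n, where the shown terms are n = 3, 4, 5.
For the next term, n = 6, so the run lengths are 16, 11, 26.

ddddddddddddddddfffffffffffoooooooooooooooooooooooooo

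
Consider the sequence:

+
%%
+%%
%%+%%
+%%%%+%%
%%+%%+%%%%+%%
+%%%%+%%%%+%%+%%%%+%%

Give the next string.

%%+%%+%%%%+%%+%%%%+%%%%+%%+%%%%+%%

This is a Fibonacci-style word recurrence s(k) = s(k−2)·s(k−1): e.g. +·%% = +%%.
So term 8 is %%+%%+%%%%+%%·+%%%%+%%%%+%%+%%%%+%%.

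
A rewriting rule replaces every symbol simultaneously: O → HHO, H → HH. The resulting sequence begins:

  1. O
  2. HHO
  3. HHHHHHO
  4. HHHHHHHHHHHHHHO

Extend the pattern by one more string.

φ(HHHHHHHHHHHHHHO) expands symbol-by-symbol to HH HH HH HH HH HH HH HH HH HH HH HH HH HH HHO; joining the 15 pieces gives the next term.

HHHHHHHHHHHHHHHHHHHHHHHHHHHHHHO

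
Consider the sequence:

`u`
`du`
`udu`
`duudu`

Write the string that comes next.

ududuudu

This is a Fibonacci-style word recurrence s(k) = s(k−2)·s(k−1): e.g. u·du = udu.
Continuing: udu · duudu gives term 5.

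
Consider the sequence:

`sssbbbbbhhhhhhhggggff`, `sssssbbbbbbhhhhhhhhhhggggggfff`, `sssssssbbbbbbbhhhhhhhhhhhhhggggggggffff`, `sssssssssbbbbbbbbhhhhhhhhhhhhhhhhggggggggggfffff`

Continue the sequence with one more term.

Term n consists of 2n-1 s's, followed by n+3 b's, followed by 3n+1 h's, followed by 2n g's, followed by n f's, where the shown terms are n = 2, 3, 4, 5.
For the next term, n = 6, so the run lengths are 11, 9, 19, 12, 6.

sssssssssssbbbbbbbbbhhhhhhhhhhhhhhhhhhhggggggggggggffffff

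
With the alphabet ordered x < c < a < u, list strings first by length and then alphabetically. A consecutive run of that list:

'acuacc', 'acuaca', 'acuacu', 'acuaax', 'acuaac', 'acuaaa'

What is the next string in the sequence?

acuaau

Find the rightmost character of acuaaa below u, bump it to the next letter, and reset everything to its right to x.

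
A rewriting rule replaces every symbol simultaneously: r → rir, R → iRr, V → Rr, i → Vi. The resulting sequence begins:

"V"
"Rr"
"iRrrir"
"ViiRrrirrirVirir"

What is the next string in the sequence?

Applying the rule to each of the 16 symbols of ViiRrrirrirVirir gives the pieces Rr Vi Vi iRr rir rir Vi rir rir Vi rir Rr Vi rir Vi rir, which concatenate to the answer.

RrViViiRrrirrirVirirrirVirirRrVirirVirir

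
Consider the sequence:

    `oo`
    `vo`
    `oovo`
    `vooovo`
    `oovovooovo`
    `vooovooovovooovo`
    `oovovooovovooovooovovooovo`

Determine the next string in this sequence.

vooovooovovooovooovovooovovooovooovovooovo

Each term (from the third on) is the two preceding terms concatenated in order: term 3 = oo·vo = oovo.
Continuing: vooovooovovooovo · oovovooovovooovooovovooovo gives term 8.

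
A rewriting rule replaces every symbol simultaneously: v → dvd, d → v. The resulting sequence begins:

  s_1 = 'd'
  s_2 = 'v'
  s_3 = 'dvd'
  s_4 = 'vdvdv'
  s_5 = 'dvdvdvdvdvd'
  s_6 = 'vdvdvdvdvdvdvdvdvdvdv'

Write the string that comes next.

φ(vdvdvdvdvdvdvdvdvdvdv) expands symbol-by-symbol to dvd v dvd v dvd v dvd v dvd v dvd v dvd v dvd v dvd v dvd v dvd; joining the 21 pieces gives the next term.

dvdvdvdvdvdvdvdvdvdvdvdvdvdvdvdvdvdvdvdvdvd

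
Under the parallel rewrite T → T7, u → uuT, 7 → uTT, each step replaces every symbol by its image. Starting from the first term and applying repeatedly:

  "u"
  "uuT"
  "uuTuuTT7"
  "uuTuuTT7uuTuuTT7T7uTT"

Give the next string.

uuTuuTT7uuTuuTT7T7uTTuuTuuTT7uuTuuTT7T7uTTT7uTTuuTT7T7

Applying the rule to each of the 21 symbols of uuTuuTT7uuTuuTT7T7uTT gives the pieces uuT uuT T7 uuT uuT T7 T7 uTT uuT uuT T7 uuT uuT T7 T7 uTT T7 uTT uuT T7 T7, which concatenate to the answer.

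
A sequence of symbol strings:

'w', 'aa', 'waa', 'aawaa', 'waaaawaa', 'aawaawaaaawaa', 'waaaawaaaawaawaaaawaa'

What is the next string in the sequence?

This is a Fibonacci-style word recurrence s(k) = s(k−2)·s(k−1): e.g. w·aa = waa.
The next term joins aawaawaaaawaa and waaaawaaaawaawaaaawaa.

aawaawaaaawaawaaaawaaaawaawaaaawaa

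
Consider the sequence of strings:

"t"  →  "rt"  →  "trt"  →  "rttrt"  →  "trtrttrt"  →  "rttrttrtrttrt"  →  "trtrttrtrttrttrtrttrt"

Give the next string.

From term 3 onward, concatenate the second-to-last term with the last: t·rt = trt, rt·trt = rttrt, …
So term 8 is rttrttrtrttrt·trtrttrtrttrttrtrttrt.

rttrttrtrttrttrtrttrtrttrttrtrttrt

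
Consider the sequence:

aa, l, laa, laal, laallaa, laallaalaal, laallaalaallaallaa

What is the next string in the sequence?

Each term (from the third on) is the previous term followed by the one before it: term 3 = l·aa = laa.
So term 8 is laallaalaallaallaa·laallaalaal.

laallaalaallaallaalaallaalaal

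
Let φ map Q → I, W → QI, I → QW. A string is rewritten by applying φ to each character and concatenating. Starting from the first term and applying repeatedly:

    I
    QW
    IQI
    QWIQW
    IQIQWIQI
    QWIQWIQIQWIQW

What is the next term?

Applying the rule to each of the 13 symbols of QWIQWIQIQWIQW gives the pieces I QI QW I QI QW I QW I QI QW I QI, which concatenate to the answer.

IQIQWIQIQWIQWIQIQWIQI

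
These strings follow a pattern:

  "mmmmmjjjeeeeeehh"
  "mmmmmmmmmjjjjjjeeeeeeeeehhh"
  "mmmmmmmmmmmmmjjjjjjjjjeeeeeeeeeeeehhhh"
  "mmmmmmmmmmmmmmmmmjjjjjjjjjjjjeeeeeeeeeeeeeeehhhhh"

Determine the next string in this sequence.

The n-th term is 4n+1 m's then 3n j's then 3n+3 e's then n+1 h's (n = 1, 2, …).
At n = 5 the blocks have lengths 21, 15, 18, 6.

mmmmmmmmmmmmmmmmmmmmmjjjjjjjjjjjjjjjeeeeeeeeeeeeeeeeeehhhhhh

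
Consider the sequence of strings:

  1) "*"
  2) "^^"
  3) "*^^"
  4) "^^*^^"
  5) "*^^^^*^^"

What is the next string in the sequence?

^^*^^*^^^^*^^

Each term (from the third on) is the two preceding terms concatenated in order: term 3 = *·^^ = *^^.
So term 6 is ^^*^^·*^^^^*^^.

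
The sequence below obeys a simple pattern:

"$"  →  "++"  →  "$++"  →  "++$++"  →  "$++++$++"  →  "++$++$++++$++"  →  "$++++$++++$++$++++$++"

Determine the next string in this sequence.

This is a Fibonacci-style word recurrence s(k) = s(k−2)·s(k−1): e.g. $·++ = $++.
The next term joins ++$++$++++$++ and $++++$++++$++$++++$++.

++$++$++++$++$++++$++++$++$++++$++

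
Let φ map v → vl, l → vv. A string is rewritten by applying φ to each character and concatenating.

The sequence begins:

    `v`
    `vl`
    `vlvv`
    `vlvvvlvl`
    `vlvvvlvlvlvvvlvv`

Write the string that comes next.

Applying the rule to each of the 16 symbols of vlvvvlvlvlvvvlvv gives the pieces vl vv vl vl vl vv vl vv vl vv vl vl vl vv vl vl, which concatenate to the answer.

vlvvvlvlvlvvvlvvvlvvvlvlvlvvvlvl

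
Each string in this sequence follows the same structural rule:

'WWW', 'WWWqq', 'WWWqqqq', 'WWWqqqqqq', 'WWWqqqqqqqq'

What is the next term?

The strings grow by a fixed suffix qq each time.
One more step from WWWqqqqqqqq gives the answer.

WWWqqqqqqqqqq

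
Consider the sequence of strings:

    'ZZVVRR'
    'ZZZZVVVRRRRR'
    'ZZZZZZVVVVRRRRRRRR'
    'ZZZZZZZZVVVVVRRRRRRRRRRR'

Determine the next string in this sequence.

ZZZZZZZZZZVVVVVVRRRRRRRRRRRRRR

The n-th term is 2n Z's then n+1 V's then 3n-1 R's (n = 1, 2, …).
Setting n = 5 gives 10, 6, 14 characters in each block.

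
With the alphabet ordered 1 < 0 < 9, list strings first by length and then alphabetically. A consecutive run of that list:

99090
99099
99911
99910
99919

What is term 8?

99909

Advancing 3 positions from 99919 through 99919 → 99901 → 99900 reaches term 8.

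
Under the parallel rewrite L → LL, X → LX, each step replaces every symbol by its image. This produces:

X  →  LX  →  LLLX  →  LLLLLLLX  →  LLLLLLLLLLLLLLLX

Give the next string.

LLLLLLLLLLLLLLLLLLLLLLLLLLLLLLLX

Applying the rule to each of the 16 symbols of LLLLLLLLLLLLLLLX gives the pieces LL LL LL LL LL LL LL LL LL LL LL LL LL LL LL LX, which concatenate to the answer.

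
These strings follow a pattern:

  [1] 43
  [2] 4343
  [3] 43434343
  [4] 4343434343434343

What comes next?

Each string is two copies of the previous one concatenated.
So the next term is two copies of 4343434343434343.

43434343434343434343434343434343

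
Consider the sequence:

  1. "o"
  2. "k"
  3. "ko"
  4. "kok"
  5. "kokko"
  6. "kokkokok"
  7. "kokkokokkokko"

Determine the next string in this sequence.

kokkokokkokkokokkokok

From term 3 onward, concatenate the last term with the second-to-last: k·o = ko, ko·k = kok, …
The next term joins kokkokokkokko and kokkokok.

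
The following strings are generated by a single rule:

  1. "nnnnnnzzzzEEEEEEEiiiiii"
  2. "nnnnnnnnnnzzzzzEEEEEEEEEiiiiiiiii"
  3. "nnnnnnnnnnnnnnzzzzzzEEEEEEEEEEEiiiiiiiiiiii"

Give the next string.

nnnnnnnnnnnnnnnnnnzzzzzzzEEEEEEEEEEEEEiiiiiiiiiiiiiii

Reading off run lengths: n runs 6, 10, 14; z runs 4, 5, 6; E runs 7, 9, 11; i runs 6, 9, 12 — each is linear in n, where the shown terms are n = 2, 3, 4.
For the next term, n = 5, so the run lengths are 18, 7, 13, 15.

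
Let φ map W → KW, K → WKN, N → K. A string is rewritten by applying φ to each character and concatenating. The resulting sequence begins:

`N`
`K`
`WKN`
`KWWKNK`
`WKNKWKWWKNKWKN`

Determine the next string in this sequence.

Applying the rule to each of the 14 symbols of WKNKWKWWKNKWKN gives the pieces KW WKN K WKN KW WKN KW KW WKN K WKN KW WKN K, which concatenate to the answer.

KWWKNKWKNKWWKNKWKWWKNKWKNKWWKNK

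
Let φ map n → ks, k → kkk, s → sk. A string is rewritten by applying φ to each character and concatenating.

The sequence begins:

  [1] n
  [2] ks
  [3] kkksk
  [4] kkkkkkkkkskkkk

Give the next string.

Rewriting the 14 symbols of kkkkkkkkkskkkk one by one yields kkk kkk kkk kkk kkk kkk kkk kkk kkk sk kkk kkk kkk kkk; concatenated:

kkkkkkkkkkkkkkkkkkkkkkkkkkkskkkkkkkkkkkkk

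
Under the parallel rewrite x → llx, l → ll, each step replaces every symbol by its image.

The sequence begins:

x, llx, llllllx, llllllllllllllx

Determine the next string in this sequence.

Rewriting the 15 symbols of llllllllllllllx one by one yields ll ll ll ll ll ll ll ll ll ll ll ll ll ll llx; concatenated:

llllllllllllllllllllllllllllllx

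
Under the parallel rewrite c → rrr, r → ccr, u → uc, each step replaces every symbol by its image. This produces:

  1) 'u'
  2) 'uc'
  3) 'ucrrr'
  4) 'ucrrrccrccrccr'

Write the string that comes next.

φ(ucrrrccrccrccr) expands symbol-by-symbol to uc rrr ccr ccr ccr rrr rrr ccr rrr rrr ccr rrr rrr ccr; joining the 14 pieces gives the next term.

ucrrrccrccrccrrrrrrrccrrrrrrrccrrrrrrrccr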